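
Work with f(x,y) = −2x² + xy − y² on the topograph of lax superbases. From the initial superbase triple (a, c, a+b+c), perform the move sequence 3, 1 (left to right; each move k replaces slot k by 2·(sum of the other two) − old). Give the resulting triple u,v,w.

start (-2,-1,-2) = (f(1,0),f(0,1),f(1,1))
replace slot 3: 2·((-2)+(-1)) − (-2) = -4 → (-2,-1,-4)
replace slot 1: 2·((-1)+(-4)) − (-2) = -8 → (-8,-1,-4)

-8,-1,-4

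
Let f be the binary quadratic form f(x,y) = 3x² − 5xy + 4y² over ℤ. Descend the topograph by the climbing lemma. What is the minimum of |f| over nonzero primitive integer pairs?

translate: b→1 (≡-5 mod 6), so (3,-5,4)→(3,1,2)
flip: (3,1,2)→(2,-1,3)
reduced (well bottom): (2,-1,3) with a≤c, −a<b≤a
well minimum = a = 2

2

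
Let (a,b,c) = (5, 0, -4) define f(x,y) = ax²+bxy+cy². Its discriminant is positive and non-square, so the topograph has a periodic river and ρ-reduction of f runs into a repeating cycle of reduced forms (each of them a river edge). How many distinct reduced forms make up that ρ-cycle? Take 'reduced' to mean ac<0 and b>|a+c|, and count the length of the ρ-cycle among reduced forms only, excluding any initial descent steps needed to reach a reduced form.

D = 80, ⌊√D⌋ = 8
descent: ρ → (-4,8,1)  [lands on river]
river: ρ → (1,8,-4)
ρ-cycle length = 2 (tail of 1 descent step not counted)

2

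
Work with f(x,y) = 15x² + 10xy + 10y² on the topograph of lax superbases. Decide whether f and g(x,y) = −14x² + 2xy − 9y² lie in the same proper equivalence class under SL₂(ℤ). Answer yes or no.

D₁ = -500, D₂ = -500
f: flip: (15,10,10)→(10,-10,15)
f: translate: b→10 (≡-10 mod 20), so (10,-10,15)→(10,10,15)
f: reduced (well bottom): (10,10,15) with a≤c, −a<b≤a
g is negative-definite; reduce −g:
−g: flip: (14,-2,9)→(9,2,14)
−g: reduced (well bottom): (9,2,14) with a≤c, −a<b≤a
flip sign back: reduced form of g is (-9,-2,-14)
reduced forms (10, 10, 15) vs (-9, -2, -14) ⇒ inequivalent

no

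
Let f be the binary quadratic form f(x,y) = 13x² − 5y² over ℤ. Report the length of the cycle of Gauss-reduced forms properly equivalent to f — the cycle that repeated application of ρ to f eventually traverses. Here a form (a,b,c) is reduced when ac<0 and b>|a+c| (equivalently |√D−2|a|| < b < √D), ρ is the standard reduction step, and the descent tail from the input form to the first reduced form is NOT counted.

D = 260, ⌊√D⌋ = 16
descent: ρ → (-5,10,8)  [lands on river]
river: ρ → (8,6,-7)
river: ρ → (-7,8,7)
river: ρ → (7,6,-8)
river: ρ → (-8,10,5)
river: ρ → (5,10,-8)
river: ρ → (-8,6,7)
river: ρ → (7,8,-7)
river: ρ → (-7,6,8)
river: ρ → (8,10,-5)
ρ-cycle length = 10 (tail of 1 descent step not counted)

10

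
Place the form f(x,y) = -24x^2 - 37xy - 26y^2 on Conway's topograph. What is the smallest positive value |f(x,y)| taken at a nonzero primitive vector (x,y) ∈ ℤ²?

translate: b→-11 (≡37 mod 48), so (24,37,26)→(24,-11,13)
flip: (24,-11,13)→(13,11,24)
reduced (well bottom): (13,11,24) with a≤c, −a<b≤a
well minimum |f| = |-13| = 13 (negative-definite)

13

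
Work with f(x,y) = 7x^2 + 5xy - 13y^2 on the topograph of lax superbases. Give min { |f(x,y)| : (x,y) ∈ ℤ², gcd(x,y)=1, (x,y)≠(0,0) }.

descent: ρ → (-13,-5,7)
descent: ρ → (7,19,-1)  [lands on river]
river: ρ → (-1,19,7)
river: ρ → (7,9,-11)
river: ρ → (-11,13,5)
river: ρ → (5,17,-5)
river: ρ → (-5,13,11)
river: ρ → (11,9,-7)
river: ρ → (-7,19,1)
river: ρ → (1,19,-7)
river: ρ → (-7,9,11)
river: ρ → (11,13,-5)
river: ρ → (-5,17,5)
river: ρ → (5,13,-11)
river: ρ → (-11,9,7)
closes: descent 2, river 14
min |a| on river = 1

1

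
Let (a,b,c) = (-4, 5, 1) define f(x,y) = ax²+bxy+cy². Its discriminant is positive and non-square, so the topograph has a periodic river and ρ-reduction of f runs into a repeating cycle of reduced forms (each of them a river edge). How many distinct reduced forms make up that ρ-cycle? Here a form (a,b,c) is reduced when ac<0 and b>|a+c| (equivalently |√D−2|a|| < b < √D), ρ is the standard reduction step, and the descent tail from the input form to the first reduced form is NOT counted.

D = 41, ⌊√D⌋ = 6
river: ρ → (1,5,-4)
river: ρ → (-4,3,2)
river: ρ → (2,5,-2)
river: ρ → (-2,3,4)
river: ρ → (4,5,-1)
river: ρ → (-1,5,4)
river: ρ → (4,3,-2)
river: ρ → (-2,5,2)
river: ρ → (2,3,-4)
river: ρ → (-4,5,1)
ρ-cycle length = 10 (tail of 0 descent steps not counted)

10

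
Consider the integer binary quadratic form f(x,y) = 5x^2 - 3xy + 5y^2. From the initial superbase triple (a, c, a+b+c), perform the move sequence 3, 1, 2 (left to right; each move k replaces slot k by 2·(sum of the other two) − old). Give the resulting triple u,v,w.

start (5,5,7) = (f(1,0),f(0,1),f(1,1))
replace slot 3: 2·(5+5) − 7 = 13 → (5,5,13)
replace slot 1: 2·(5+13) − 5 = 31 → (31,5,13)
replace slot 2: 2·(31+13) − 5 = 83 → (31,83,13)

31,83,13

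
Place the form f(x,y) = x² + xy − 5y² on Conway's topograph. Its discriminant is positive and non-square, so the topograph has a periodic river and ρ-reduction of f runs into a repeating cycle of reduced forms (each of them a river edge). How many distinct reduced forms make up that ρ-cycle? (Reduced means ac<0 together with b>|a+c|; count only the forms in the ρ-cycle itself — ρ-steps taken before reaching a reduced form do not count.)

D = 21, ⌊√D⌋ = 4
descent: ρ → (-5,-1,1)
descent: ρ → (1,3,-3)  [lands on river]
river: ρ → (-3,3,1)
ρ-cycle length = 2 (tail of 2 descent steps not counted)

2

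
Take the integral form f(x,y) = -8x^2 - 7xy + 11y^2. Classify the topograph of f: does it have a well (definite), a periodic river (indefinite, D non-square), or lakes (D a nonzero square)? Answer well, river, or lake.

D = b²−4ac = (-7)² − 4·(-8)·11 = 401
D > 0 non-square ⇒ indefinite ⇒ periodic river

river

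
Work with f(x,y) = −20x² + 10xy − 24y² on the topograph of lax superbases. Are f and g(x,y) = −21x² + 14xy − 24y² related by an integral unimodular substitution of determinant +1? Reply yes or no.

D₁ = -1820, D₂ = -1820
f is negative-definite; reduce −f:
−f: reduced (well bottom): (20,-10,24) with a≤c, −a<b≤a
flip sign back: reduced form of f is (-20,10,-24)
g is negative-definite; reduce −g:
−g: reduced (well bottom): (21,-14,24) with a≤c, −a<b≤a
flip sign back: reduced form of g is (-21,14,-24)
reduced forms (-20, 10, -24) vs (-21, 14, -24) ⇒ inequivalent

no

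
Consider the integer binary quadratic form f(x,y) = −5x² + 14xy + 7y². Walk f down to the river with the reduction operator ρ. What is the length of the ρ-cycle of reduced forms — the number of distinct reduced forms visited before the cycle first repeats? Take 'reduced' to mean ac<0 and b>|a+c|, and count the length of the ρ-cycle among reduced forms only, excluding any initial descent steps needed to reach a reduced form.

D = 336, ⌊√D⌋ = 18
river: ρ → (7,14,-5)
river: ρ → (-5,16,4)
river: ρ → (4,16,-5)
river: ρ → (-5,14,7)
ρ-cycle length = 4 (tail of 0 descent steps not counted)

4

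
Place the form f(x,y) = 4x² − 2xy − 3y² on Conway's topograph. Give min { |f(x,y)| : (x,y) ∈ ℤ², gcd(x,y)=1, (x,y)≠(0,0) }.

descent: ρ → (-3,2,4)  [lands on river]
river: ρ → (4,6,-1)
river: ρ → (-1,6,4)
river: ρ → (4,2,-3)
river: ρ → (-3,4,3)
river: ρ → (3,2,-4)
river: ρ → (-4,6,1)
river: ρ → (1,6,-4)
river: ρ → (-4,2,3)
river: ρ → (3,4,-3)
closes: descent 1, river 10
min |a| on river = 1

1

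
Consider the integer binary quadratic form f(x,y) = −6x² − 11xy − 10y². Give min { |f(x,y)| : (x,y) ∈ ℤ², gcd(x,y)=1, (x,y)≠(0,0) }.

translate: b→-1 (≡11 mod 12), so (6,11,10)→(6,-1,5)
flip: (6,-1,5)→(5,1,6)
reduced (well bottom): (5,1,6) with a≤c, −a<b≤a
well minimum |f| = |-5| = 5 (negative-definite)

5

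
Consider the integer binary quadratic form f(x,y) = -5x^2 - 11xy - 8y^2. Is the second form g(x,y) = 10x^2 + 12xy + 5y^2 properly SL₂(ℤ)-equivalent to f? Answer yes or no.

D₁ = -39, D₂ = -56
discriminants differ ⇒ not SL₂(ℤ)-equivalent

no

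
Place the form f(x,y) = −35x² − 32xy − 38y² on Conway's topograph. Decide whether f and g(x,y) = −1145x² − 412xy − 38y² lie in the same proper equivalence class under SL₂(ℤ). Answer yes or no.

D₁ = -4296, D₂ = -4296
f is negative-definite; reduce −f:
−f: reduced (well bottom): (35,32,38) with a≤c, −a<b≤a
flip sign back: reduced form of f is (-35,-32,-38)
g is negative-definite; reduce −g:
−g: flip: (1145,412,38)→(38,-412,1145)
−g: translate: b→-32 (≡-412 mod 76), so (38,-412,1145)→(38,-32,35)
−g: flip: (38,-32,35)→(35,32,38)
−g: reduced (well bottom): (35,32,38) with a≤c, −a<b≤a
flip sign back: reduced form of g is (-35,-32,-38)
reduced forms (-35, -32, -38) vs (-35, -32, -38) ⇒ equivalent

yes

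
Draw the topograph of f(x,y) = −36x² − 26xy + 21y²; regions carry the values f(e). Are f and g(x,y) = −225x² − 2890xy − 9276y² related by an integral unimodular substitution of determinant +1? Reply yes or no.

D₁ = 3700, D₂ = 3700
river cycle of f (length 14): (21, 26, -36), (-36, 46, 11), (11, 42, -44), (-44, 46, 9), (9, 44, -49), (-49, 54, 4), (4, 58, -21), (-21, 26, 36), (36, 46, -11), (-11, 42, 44), … (4 more)
river cycle of g (length 14): (-36, 46, 11), (11, 42, -44), (-44, 46, 9), (9, 44, -49), (-49, 54, 4), (4, 58, -21), (-21, 26, 36), (36, 46, -11), (-11, 42, 44), (44, 46, -9), … (4 more)
cycles coincide ⇒ equivalent

yes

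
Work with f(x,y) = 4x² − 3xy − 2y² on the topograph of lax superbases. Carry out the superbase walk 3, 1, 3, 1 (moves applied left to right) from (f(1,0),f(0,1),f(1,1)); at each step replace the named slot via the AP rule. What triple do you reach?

start (4,-2,-1) = (f(1,0),f(0,1),f(1,1))
replace slot 3: 2·(4+(-2)) − (-1) = 5 → (4,-2,5)
replace slot 1: 2·((-2)+5) − 4 = 2 → (2,-2,5)
replace slot 3: 2·(2+(-2)) − 5 = -5 → (2,-2,-5)
replace slot 1: 2·((-2)+(-5)) − 2 = -16 → (-16,-2,-5)

-16,-2,-5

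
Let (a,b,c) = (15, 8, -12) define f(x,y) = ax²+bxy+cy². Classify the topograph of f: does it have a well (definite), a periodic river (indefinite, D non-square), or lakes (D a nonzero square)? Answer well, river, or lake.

D = b²−4ac = 8² − 4·15·(-12) = 784
D = 28² is a perfect square ⇒ form factors over ℤ ⇒ lakes

lake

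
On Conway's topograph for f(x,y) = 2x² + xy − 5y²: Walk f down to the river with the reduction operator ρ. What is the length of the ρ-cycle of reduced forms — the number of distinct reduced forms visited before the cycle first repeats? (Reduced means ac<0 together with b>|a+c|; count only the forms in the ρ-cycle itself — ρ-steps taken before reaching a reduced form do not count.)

D = 41, ⌊√D⌋ = 6
descent: ρ → (-5,-1,2)
descent: ρ → (2,5,-2)  [lands on river]
river: ρ → (-2,3,4)
river: ρ → (4,5,-1)
river: ρ → (-1,5,4)
river: ρ → (4,3,-2)
river: ρ → (-2,5,2)
river: ρ → (2,3,-4)
river: ρ → (-4,5,1)
river: ρ → (1,5,-4)
river: ρ → (-4,3,2)
ρ-cycle length = 10 (tail of 2 descent steps not counted)

10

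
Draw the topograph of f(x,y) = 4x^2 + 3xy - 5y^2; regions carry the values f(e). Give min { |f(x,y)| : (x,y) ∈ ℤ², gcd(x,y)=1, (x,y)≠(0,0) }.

river: ρ → (-5,7,2)
river: ρ → (2,9,-1)
river: ρ → (-1,9,2)
river: ρ → (2,7,-5)
river: ρ → (-5,3,4)
river: ρ → (4,5,-4)
river: ρ → (-4,3,5)
river: ρ → (5,7,-2)
river: ρ → (-2,9,1)
river: ρ → (1,9,-2)
river: ρ → (-2,7,5)
river: ρ → (5,3,-4)
river: ρ → (-4,5,4)
river: ρ → (4,3,-5)
closes: descent 0, river 14
min |a| on river = 1

1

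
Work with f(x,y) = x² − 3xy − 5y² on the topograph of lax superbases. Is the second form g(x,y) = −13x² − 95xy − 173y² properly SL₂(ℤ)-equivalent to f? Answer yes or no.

D₁ = 29, D₂ = 29
river cycle of f (length 2): (1, 5, -1), (-1, 5, 1)
river cycle of g (length 2): (-1, 5, 1), (1, 5, -1)
cycles coincide ⇒ equivalent

yes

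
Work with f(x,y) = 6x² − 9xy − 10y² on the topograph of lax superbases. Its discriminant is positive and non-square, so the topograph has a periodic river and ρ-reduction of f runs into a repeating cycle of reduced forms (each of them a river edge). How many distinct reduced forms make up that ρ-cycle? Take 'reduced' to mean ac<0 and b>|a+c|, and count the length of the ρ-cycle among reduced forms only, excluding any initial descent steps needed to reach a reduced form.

D = 321, ⌊√D⌋ = 17
descent: ρ → (-10,9,6)  [lands on river]
river: ρ → (6,15,-4)
river: ρ → (-4,17,2)
river: ρ → (2,15,-12)
river: ρ → (-12,9,5)
river: ρ → (5,11,-10)
ρ-cycle length = 6 (tail of 1 descent step not counted)

6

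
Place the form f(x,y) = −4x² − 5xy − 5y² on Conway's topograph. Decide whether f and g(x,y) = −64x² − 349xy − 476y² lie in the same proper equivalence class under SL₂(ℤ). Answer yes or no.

D₁ = -55, D₂ = -55
f is negative-definite; reduce −f:
−f: translate: b→-3 (≡5 mod 8), so (4,5,5)→(4,-3,4)
−f: flip: (4,-3,4)→(4,3,4)
−f: reduced (well bottom): (4,3,4) with a≤c, −a<b≤a
flip sign back: reduced form of f is (-4,-3,-4)
g is negative-definite; reduce −g:
−g: translate: b→-35 (≡349 mod 128), so (64,349,476)→(64,-35,5)
−g: flip: (64,-35,5)→(5,35,64)
−g: translate: b→5 (≡35 mod 10), so (5,35,64)→(5,5,4)
−g: flip: (5,5,4)→(4,-5,5)
−g: translate: b→3 (≡-5 mod 8), so (4,-5,5)→(4,3,4)
−g: reduced (well bottom): (4,3,4) with a≤c, −a<b≤a
flip sign back: reduced form of g is (-4,-3,-4)
reduced forms (-4, -3, -4) vs (-4, -3, -4) ⇒ equivalent

yes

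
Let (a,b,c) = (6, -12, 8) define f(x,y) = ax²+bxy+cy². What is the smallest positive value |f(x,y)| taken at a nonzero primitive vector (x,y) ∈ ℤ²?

translate: b→0 (≡-12 mod 12), so (6,-12,8)→(6,0,2)
flip: (6,0,2)→(2,0,6)
reduced (well bottom): (2,0,6) with a≤c, −a<b≤a
well minimum = a = 2

2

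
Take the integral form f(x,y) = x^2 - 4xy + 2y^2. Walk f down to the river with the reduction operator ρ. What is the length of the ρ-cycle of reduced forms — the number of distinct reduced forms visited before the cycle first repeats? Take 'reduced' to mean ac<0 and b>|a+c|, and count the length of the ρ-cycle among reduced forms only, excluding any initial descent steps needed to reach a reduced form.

D = 8, ⌊√D⌋ = 2
descent: ρ → (2,0,-1)
descent: ρ → (-1,2,1)  [lands on river]
river: ρ → (1,2,-1)
ρ-cycle length = 2 (tail of 2 descent steps not counted)

2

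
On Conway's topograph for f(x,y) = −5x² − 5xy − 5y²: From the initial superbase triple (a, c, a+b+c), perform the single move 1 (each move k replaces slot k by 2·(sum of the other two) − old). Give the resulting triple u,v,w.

start (-5,-5,-15) = (f(1,0),f(0,1),f(1,1))
replace slot 1: 2·((-5)+(-15)) − (-5) = -35 → (-35,-5,-15)

-35,-5,-15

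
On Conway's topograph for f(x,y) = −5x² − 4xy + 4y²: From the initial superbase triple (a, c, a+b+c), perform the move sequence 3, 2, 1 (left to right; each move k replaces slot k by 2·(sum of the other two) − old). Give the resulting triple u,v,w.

start (-5,4,-5) = (f(1,0),f(0,1),f(1,1))
replace slot 3: 2·((-5)+4) − (-5) = 3 → (-5,4,3)
replace slot 2: 2·((-5)+3) − 4 = -8 → (-5,-8,3)
replace slot 1: 2·((-8)+3) − (-5) = -5 → (-5,-8,3)

-5,-8,3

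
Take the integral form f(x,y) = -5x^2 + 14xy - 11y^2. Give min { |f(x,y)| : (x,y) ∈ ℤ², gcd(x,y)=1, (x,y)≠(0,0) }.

translate: b→-4 (≡-14 mod 10), so (5,-14,11)→(5,-4,2)
flip: (5,-4,2)→(2,4,5)
translate: b→0 (≡4 mod 4), so (2,4,5)→(2,0,3)
reduced (well bottom): (2,0,3) with a≤c, −a<b≤a
well minimum |f| = |-2| = 2 (negative-definite)

2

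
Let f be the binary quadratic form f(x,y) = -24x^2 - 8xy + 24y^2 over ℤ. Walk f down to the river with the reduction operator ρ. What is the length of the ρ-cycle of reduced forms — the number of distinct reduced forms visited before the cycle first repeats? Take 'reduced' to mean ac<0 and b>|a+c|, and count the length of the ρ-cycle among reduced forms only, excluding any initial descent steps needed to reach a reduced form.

D = 2368, ⌊√D⌋ = 48
descent: ρ → (24,8,-24)  [lands on river]
river: ρ → (-24,40,8)
river: ρ → (8,40,-24)
river: ρ → (-24,8,24)
river: ρ → (24,40,-8)
river: ρ → (-8,40,24)
ρ-cycle length = 6 (tail of 1 descent step not counted)

6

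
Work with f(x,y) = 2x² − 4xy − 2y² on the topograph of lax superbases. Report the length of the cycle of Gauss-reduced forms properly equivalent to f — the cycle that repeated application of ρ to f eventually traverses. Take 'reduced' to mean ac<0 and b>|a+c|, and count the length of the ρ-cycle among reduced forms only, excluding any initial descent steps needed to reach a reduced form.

D = 32, ⌊√D⌋ = 5
descent: ρ → (-2,4,2)  [lands on river]
river: ρ → (2,4,-2)
ρ-cycle length = 2 (tail of 1 descent step not counted)

2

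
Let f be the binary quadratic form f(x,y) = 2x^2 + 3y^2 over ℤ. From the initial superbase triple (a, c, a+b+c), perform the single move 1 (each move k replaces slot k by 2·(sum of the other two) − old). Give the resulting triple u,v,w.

start (2,3,5) = (f(1,0),f(0,1),f(1,1))
replace slot 1: 2·(3+5) − 2 = 14 → (14,3,5)

14,3,5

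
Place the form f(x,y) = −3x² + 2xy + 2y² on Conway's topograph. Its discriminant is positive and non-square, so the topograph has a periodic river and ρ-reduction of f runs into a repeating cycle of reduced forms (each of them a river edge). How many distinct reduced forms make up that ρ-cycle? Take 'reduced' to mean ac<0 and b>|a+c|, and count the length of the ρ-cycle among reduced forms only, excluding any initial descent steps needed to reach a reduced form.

D = 28, ⌊√D⌋ = 5
river: ρ → (2,2,-3)
river: ρ → (-3,4,1)
river: ρ → (1,4,-3)
river: ρ → (-3,2,2)
ρ-cycle length = 4 (tail of 0 descent steps not counted)

4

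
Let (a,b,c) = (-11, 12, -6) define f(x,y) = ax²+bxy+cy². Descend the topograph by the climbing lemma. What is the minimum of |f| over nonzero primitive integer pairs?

translate: b→10 (≡-12 mod 22), so (11,-12,6)→(11,10,5)
flip: (11,10,5)→(5,-10,11)
translate: b→0 (≡-10 mod 10), so (5,-10,11)→(5,0,6)
reduced (well bottom): (5,0,6) with a≤c, −a<b≤a
well minimum |f| = |-5| = 5 (negative-definite)

5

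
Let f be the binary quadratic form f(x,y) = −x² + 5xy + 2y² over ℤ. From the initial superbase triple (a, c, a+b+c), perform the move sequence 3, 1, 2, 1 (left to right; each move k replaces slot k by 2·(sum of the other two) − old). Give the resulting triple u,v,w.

start (-1,2,6) = (f(1,0),f(0,1),f(1,1))
replace slot 3: 2·((-1)+2) − 6 = -4 → (-1,2,-4)
replace slot 1: 2·(2+(-4)) − (-1) = -3 → (-3,2,-4)
replace slot 2: 2·((-3)+(-4)) − 2 = -16 → (-3,-16,-4)
replace slot 1: 2·((-16)+(-4)) − (-3) = -37 → (-37,-16,-4)

-37,-16,-4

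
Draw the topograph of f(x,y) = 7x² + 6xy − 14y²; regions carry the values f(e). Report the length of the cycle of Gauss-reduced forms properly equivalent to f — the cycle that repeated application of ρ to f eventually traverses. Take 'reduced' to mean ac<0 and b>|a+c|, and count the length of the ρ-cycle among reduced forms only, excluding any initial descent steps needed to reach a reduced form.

D = 428, ⌊√D⌋ = 20
descent: ρ → (-14,-6,7)
descent: ρ → (7,20,-1)  [lands on river]
river: ρ → (-1,20,7)
river: ρ → (7,8,-13)
river: ρ → (-13,18,2)
river: ρ → (2,18,-13)
river: ρ → (-13,8,7)
ρ-cycle length = 6 (tail of 2 descent steps not counted)

6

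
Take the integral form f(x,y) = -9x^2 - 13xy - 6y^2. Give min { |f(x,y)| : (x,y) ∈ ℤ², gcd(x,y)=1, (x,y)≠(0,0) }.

translate: b→-5 (≡13 mod 18), so (9,13,6)→(9,-5,2)
flip: (9,-5,2)→(2,5,9)
translate: b→1 (≡5 mod 4), so (2,5,9)→(2,1,6)
reduced (well bottom): (2,1,6) with a≤c, −a<b≤a
well minimum |f| = |-2| = 2 (negative-definite)

2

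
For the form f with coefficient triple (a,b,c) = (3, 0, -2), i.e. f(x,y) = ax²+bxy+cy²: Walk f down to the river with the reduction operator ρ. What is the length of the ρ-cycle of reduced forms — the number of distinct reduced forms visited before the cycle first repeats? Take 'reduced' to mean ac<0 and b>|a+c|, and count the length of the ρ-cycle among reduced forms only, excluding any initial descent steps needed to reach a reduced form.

D = 24, ⌊√D⌋ = 4
descent: ρ → (-2,4,1)  [lands on river]
river: ρ → (1,4,-2)
ρ-cycle length = 2 (tail of 1 descent step not counted)

2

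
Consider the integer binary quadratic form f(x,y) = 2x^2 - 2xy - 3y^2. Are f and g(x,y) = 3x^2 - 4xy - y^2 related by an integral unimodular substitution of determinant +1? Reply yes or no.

D₁ = 28, D₂ = 28
river cycle of f (length 4): (-3, 2, 2), (2, 2, -3), (-3, 4, 1), (1, 4, -3)
river cycle of g (length 4): (-1, 4, 3), (3, 2, -2), (-2, 2, 3), (3, 4, -1)
cycles differ ⇒ inequivalent

no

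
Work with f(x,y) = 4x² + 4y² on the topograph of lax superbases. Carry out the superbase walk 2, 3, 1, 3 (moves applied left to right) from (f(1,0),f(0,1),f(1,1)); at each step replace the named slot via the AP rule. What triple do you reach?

start (4,4,8) = (f(1,0),f(0,1),f(1,1))
replace slot 2: 2·(4+8) − 4 = 20 → (4,20,8)
replace slot 3: 2·(4+20) − 8 = 40 → (4,20,40)
replace slot 1: 2·(20+40) − 4 = 116 → (116,20,40)
replace slot 3: 2·(116+20) − 40 = 232 → (116,20,232)

116,20,232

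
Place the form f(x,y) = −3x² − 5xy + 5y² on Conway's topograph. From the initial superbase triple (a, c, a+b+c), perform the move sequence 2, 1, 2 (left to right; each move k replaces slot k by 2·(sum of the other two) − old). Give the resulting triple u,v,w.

start (-3,5,-3) = (f(1,0),f(0,1),f(1,1))
replace slot 2: 2·((-3)+(-3)) − 5 = -17 → (-3,-17,-3)
replace slot 1: 2·((-17)+(-3)) − (-3) = -37 → (-37,-17,-3)
replace slot 2: 2·((-37)+(-3)) − (-17) = -63 → (-37,-63,-3)

-37,-63,-3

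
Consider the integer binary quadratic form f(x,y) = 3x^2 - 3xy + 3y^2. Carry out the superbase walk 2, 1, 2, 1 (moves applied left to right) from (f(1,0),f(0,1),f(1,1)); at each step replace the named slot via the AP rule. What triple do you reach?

start (3,3,3) = (f(1,0),f(0,1),f(1,1))
replace slot 2: 2·(3+3) − 3 = 9 → (3,9,3)
replace slot 1: 2·(9+3) − 3 = 21 → (21,9,3)
replace slot 2: 2·(21+3) − 9 = 39 → (21,39,3)
replace slot 1: 2·(39+3) − 21 = 63 → (63,39,3)

63,39,3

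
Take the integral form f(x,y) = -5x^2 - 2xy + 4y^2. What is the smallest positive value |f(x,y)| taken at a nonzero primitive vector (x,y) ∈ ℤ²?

descent: ρ → (4,2,-5)  [lands on river]
river: ρ → (-5,8,1)
river: ρ → (1,8,-5)
river: ρ → (-5,2,4)
river: ρ → (4,6,-3)
river: ρ → (-3,6,4)
closes: descent 1, river 6
min |a| on river = 1

1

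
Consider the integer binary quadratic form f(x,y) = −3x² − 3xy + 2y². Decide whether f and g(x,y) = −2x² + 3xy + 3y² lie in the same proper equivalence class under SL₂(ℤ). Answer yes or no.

D₁ = 33, D₂ = 33
river cycle of f (length 4): (2, 3, -3), (-3, 3, 2), (2, 5, -1), (-1, 5, 2)
river cycle of g (length 4): (3, 3, -2), (-2, 5, 1), (1, 5, -2), (-2, 3, 3)
cycles differ ⇒ inequivalent

no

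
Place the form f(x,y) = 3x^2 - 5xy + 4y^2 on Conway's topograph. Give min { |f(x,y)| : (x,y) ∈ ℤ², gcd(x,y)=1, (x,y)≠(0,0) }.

translate: b→1 (≡-5 mod 6), so (3,-5,4)→(3,1,2)
flip: (3,1,2)→(2,-1,3)
reduced (well bottom): (2,-1,3) with a≤c, −a<b≤a
well minimum = a = 2

2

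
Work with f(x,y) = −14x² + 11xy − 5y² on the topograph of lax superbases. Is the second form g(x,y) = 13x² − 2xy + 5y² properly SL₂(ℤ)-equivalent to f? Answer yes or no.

D₁ = -159, D₂ = -256
discriminants differ ⇒ not SL₂(ℤ)-equivalent

no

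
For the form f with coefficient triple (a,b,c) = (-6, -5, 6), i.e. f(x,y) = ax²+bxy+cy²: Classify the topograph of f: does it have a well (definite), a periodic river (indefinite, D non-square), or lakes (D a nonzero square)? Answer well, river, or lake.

D = b²−4ac = (-5)² − 4·(-6)·6 = 169
D = 13² is a perfect square ⇒ form factors over ℤ ⇒ lakes

lake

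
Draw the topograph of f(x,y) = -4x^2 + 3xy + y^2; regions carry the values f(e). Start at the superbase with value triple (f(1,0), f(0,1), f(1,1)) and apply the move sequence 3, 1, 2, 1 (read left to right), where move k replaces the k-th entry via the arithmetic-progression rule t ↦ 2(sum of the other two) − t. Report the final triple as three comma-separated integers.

start (-4,1,0) = (f(1,0),f(0,1),f(1,1))
replace slot 3: 2·((-4)+1) − 0 = -6 → (-4,1,-6)
replace slot 1: 2·(1+(-6)) − (-4) = -6 → (-6,1,-6)
replace slot 2: 2·((-6)+(-6)) − 1 = -25 → (-6,-25,-6)
replace slot 1: 2·((-25)+(-6)) − (-6) = -56 → (-56,-25,-6)

-56,-25,-6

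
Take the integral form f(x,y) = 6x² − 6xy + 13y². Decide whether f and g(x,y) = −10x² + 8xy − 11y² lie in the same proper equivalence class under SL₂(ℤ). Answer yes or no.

D₁ = -276, D₂ = -376
discriminants differ ⇒ not SL₂(ℤ)-equivalent

no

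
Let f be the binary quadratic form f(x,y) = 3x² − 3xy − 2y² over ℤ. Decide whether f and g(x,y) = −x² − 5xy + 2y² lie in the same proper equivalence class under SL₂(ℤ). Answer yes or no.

D₁ = 33, D₂ = 33
river cycle of f (length 4): (-2, 3, 3), (3, 3, -2), (-2, 5, 1), (1, 5, -2)
river cycle of g (length 4): (2, 5, -1), (-1, 5, 2), (2, 3, -3), (-3, 3, 2)
cycles differ ⇒ inequivalent

no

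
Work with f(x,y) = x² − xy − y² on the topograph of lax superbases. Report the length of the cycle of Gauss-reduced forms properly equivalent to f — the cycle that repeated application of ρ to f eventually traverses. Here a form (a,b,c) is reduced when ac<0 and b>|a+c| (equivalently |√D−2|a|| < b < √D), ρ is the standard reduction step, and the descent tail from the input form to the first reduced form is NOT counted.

D = 5, ⌊√D⌋ = 2
descent: ρ → (-1,1,1)  [lands on river]
river: ρ → (1,1,-1)
ρ-cycle length = 2 (tail of 1 descent step not counted)

2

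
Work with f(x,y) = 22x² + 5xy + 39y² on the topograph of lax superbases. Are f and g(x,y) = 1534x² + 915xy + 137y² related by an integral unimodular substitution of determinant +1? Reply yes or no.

D₁ = -3407, D₂ = -3407
f: reduced (well bottom): (22,5,39) with a≤c, −a<b≤a
g: flip: (1534,915,137)→(137,-915,1534)
g: translate: b→-93 (≡-915 mod 274), so (137,-915,1534)→(137,-93,22)
g: flip: (137,-93,22)→(22,93,137)
g: translate: b→5 (≡93 mod 44), so (22,93,137)→(22,5,39)
g: reduced (well bottom): (22,5,39) with a≤c, −a<b≤a
reduced forms (22, 5, 39) vs (22, 5, 39) ⇒ equivalent

yes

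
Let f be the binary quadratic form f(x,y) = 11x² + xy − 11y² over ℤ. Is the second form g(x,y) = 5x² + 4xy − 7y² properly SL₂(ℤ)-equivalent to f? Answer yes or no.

D₁ = 485, D₂ = 156
discriminants differ ⇒ not SL₂(ℤ)-equivalent

no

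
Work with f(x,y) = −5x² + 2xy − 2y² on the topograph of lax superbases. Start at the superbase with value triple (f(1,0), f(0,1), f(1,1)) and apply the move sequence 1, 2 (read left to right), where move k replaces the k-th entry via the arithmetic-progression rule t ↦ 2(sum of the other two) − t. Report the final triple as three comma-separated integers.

start (-5,-2,-5) = (f(1,0),f(0,1),f(1,1))
replace slot 1: 2·((-2)+(-5)) − (-5) = -9 → (-9,-2,-5)
replace slot 2: 2·((-9)+(-5)) − (-2) = -26 → (-9,-26,-5)

-9,-26,-5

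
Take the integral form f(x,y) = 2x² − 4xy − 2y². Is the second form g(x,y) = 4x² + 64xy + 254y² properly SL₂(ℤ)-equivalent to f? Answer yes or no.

D₁ = 32, D₂ = 32
river cycle of f (length 2): (-2, 4, 2), (2, 4, -2)
river cycle of g (length 2): (-2, 4, 2), (2, 4, -2)
cycles coincide ⇒ equivalent

yes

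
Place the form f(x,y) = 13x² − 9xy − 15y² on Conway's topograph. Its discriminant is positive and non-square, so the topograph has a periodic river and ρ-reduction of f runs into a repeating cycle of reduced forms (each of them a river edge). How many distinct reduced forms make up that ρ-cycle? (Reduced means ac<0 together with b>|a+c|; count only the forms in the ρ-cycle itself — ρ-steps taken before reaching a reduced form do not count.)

D = 861, ⌊√D⌋ = 29
descent: ρ → (-15,9,13)  [lands on river]
river: ρ → (13,17,-11)
river: ρ → (-11,27,3)
river: ρ → (3,27,-11)
river: ρ → (-11,17,13)
river: ρ → (13,9,-15)
river: ρ → (-15,21,7)
river: ρ → (7,21,-15)
ρ-cycle length = 8 (tail of 1 descent step not counted)

8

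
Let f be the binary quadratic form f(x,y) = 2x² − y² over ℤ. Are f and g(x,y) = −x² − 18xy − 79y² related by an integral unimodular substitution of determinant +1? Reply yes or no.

D₁ = 8, D₂ = 8
river cycle of f (length 2): (-1, 2, 1), (1, 2, -1)
river cycle of g (length 2): (-1, 2, 1), (1, 2, -1)
cycles coincide ⇒ equivalent

yes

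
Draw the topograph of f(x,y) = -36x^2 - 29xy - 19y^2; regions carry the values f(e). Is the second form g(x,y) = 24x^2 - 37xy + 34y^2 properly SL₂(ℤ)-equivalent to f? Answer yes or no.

D₁ = -1895, D₂ = -1895
f is negative-definite; reduce −f:
−f: flip: (36,29,19)→(19,-29,36)
−f: translate: b→9 (≡-29 mod 38), so (19,-29,36)→(19,9,26)
−f: reduced (well bottom): (19,9,26) with a≤c, −a<b≤a
flip sign back: reduced form of f is (-19,-9,-26)
g: translate: b→11 (≡-37 mod 48), so (24,-37,34)→(24,11,21)
g: flip: (24,11,21)→(21,-11,24)
g: reduced (well bottom): (21,-11,24) with a≤c, −a<b≤a
reduced forms (-19, -9, -26) vs (21, -11, 24) ⇒ inequivalent

no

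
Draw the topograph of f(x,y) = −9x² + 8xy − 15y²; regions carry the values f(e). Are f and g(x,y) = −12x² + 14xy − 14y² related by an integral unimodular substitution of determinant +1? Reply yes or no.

D₁ = -476, D₂ = -476
f is negative-definite; reduce −f:
−f: reduced (well bottom): (9,-8,15) with a≤c, −a<b≤a
flip sign back: reduced form of f is (-9,8,-15)
g is negative-definite; reduce −g:
−g: translate: b→10 (≡-14 mod 24), so (12,-14,14)→(12,10,12)
−g: reduced (well bottom): (12,10,12) with a≤c, −a<b≤a
flip sign back: reduced form of g is (-12,-10,-12)
reduced forms (-9, 8, -15) vs (-12, -10, -12) ⇒ inequivalent

no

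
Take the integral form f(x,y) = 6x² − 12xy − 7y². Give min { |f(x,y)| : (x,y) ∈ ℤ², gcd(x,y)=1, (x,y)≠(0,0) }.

descent: ρ → (-7,12,6)  [lands on river]
river: ρ → (6,12,-7)
river: ρ → (-7,16,2)
river: ρ → (2,16,-7)
closes: descent 1, river 4
min |a| on river = 2

2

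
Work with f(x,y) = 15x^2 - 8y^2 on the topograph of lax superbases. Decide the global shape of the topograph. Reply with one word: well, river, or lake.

D = b²−4ac = 0² − 4·15·(-8) = 480
D > 0 non-square ⇒ indefinite ⇒ periodic river

river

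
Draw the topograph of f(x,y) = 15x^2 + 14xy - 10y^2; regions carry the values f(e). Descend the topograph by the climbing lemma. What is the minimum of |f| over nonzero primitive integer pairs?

river: ρ → (-10,26,3)
river: ρ → (3,28,-1)
river: ρ → (-1,28,3)
river: ρ → (3,26,-10)
river: ρ → (-10,14,15)
river: ρ → (15,16,-9)
river: ρ → (-9,20,11)
river: ρ → (11,24,-5)
river: ρ → (-5,26,6)
river: ρ → (6,22,-13)
river: ρ → (-13,4,15)
river: ρ → (15,26,-2)
river: ρ → (-2,26,15)
river: ρ → (15,4,-13)
river: ρ → (-13,22,6)
river: ρ → (6,26,-5)
river: ρ → (-5,24,11)
river: ρ → (11,20,-9)
river: ρ → (-9,16,15)
river: ρ → (15,14,-10)
closes: descent 0, river 20
min |a| on river = 1

1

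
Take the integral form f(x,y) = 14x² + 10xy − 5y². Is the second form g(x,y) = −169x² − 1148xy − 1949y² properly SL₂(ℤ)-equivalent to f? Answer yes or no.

D₁ = 380, D₂ = 380
river cycle of f (length 4): (-5, 10, 14), (14, 18, -1), (-1, 18, 14), (14, 10, -5)
river cycle of g (length 4): (-1, 18, 14), (14, 10, -5), (-5, 10, 14), (14, 18, -1)
cycles coincide ⇒ equivalent

yes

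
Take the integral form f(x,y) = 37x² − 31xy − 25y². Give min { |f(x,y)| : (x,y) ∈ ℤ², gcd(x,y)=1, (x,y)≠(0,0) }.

descent: ρ → (-25,31,37)  [lands on river]
river: ρ → (37,43,-19)
river: ρ → (-19,33,47)
river: ρ → (47,61,-5)
river: ρ → (-5,59,59)
river: ρ → (59,59,-5)
river: ρ → (-5,61,47)
river: ρ → (47,33,-19)
river: ρ → (-19,43,37)
river: ρ → (37,31,-25)
river: ρ → (-25,19,43)
river: ρ → (43,67,-1)
river: ρ → (-1,67,43)
river: ρ → (43,19,-25)
closes: descent 1, river 14
min |a| on river = 1

1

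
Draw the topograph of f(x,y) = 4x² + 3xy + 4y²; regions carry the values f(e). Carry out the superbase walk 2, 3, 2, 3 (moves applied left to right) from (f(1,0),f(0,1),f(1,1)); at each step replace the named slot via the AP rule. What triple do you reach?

start (4,4,11) = (f(1,0),f(0,1),f(1,1))
replace slot 2: 2·(4+11) − 4 = 26 → (4,26,11)
replace slot 3: 2·(4+26) − 11 = 49 → (4,26,49)
replace slot 2: 2·(4+49) − 26 = 80 → (4,80,49)
replace slot 3: 2·(4+80) − 49 = 119 → (4,80,119)

4,80,119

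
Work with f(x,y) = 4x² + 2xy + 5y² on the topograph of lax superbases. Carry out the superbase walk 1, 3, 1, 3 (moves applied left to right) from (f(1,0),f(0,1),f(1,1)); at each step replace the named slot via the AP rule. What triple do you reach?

start (4,5,11) = (f(1,0),f(0,1),f(1,1))
replace slot 1: 2·(5+11) − 4 = 28 → (28,5,11)
replace slot 3: 2·(28+5) − 11 = 55 → (28,5,55)
replace slot 1: 2·(5+55) − 28 = 92 → (92,5,55)
replace slot 3: 2·(92+5) − 55 = 139 → (92,5,139)

92,5,139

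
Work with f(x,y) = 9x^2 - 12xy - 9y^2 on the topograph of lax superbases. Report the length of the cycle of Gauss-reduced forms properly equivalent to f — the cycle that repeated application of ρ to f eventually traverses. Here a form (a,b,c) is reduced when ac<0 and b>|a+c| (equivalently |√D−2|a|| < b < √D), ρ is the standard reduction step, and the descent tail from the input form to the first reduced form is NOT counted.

D = 468, ⌊√D⌋ = 21
descent: ρ → (-9,12,9)  [lands on river]
river: ρ → (9,6,-12)
river: ρ → (-12,18,3)
river: ρ → (3,18,-12)
river: ρ → (-12,6,9)
river: ρ → (9,12,-9)
river: ρ → (-9,6,12)
river: ρ → (12,18,-3)
river: ρ → (-3,18,12)
river: ρ → (12,6,-9)
ρ-cycle length = 10 (tail of 1 descent step not counted)

10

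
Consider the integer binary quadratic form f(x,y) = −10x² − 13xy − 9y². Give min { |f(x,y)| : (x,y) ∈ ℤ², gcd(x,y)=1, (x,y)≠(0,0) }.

translate: b→-7 (≡13 mod 20), so (10,13,9)→(10,-7,6)
flip: (10,-7,6)→(6,7,10)
translate: b→-5 (≡7 mod 12), so (6,7,10)→(6,-5,9)
reduced (well bottom): (6,-5,9) with a≤c, −a<b≤a
well minimum |f| = |-6| = 6 (negative-definite)

6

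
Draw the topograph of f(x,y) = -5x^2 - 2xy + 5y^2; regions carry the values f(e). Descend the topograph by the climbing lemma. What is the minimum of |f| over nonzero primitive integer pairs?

descent: ρ → (5,2,-5)  [lands on river]
river: ρ → (-5,8,2)
river: ρ → (2,8,-5)
river: ρ → (-5,2,5)
river: ρ → (5,8,-2)
river: ρ → (-2,8,5)
closes: descent 1, river 6
min |a| on river = 2

2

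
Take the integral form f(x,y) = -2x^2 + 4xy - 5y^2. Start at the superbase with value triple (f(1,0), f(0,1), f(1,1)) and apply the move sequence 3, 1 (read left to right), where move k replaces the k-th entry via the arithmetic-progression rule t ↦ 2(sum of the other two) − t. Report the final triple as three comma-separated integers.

start (-2,-5,-3) = (f(1,0),f(0,1),f(1,1))
replace slot 3: 2·((-2)+(-5)) − (-3) = -11 → (-2,-5,-11)
replace slot 1: 2·((-5)+(-11)) − (-2) = -30 → (-30,-5,-11)

-30,-5,-11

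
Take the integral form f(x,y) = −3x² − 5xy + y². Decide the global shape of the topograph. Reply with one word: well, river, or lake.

D = b²−4ac = (-5)² − 4·(-3)·1 = 37
D > 0 non-square ⇒ indefinite ⇒ periodic river

river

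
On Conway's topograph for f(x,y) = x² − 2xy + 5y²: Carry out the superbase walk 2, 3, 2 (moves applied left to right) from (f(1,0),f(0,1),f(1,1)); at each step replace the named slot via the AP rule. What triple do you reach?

start (1,5,4) = (f(1,0),f(0,1),f(1,1))
replace slot 2: 2·(1+4) − 5 = 5 → (1,5,4)
replace slot 3: 2·(1+5) − 4 = 8 → (1,5,8)
replace slot 2: 2·(1+8) − 5 = 13 → (1,13,8)

1,13,8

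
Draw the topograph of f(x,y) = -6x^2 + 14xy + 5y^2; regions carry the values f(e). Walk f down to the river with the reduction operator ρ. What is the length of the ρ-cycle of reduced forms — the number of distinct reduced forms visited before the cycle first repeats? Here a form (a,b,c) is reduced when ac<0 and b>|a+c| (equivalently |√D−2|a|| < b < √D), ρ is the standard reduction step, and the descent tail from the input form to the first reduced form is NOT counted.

D = 316, ⌊√D⌋ = 17
river: ρ → (5,16,-3)
river: ρ → (-3,14,10)
river: ρ → (10,6,-7)
river: ρ → (-7,8,9)
river: ρ → (9,10,-6)
river: ρ → (-6,14,5)
ρ-cycle length = 6 (tail of 0 descent steps not counted)

6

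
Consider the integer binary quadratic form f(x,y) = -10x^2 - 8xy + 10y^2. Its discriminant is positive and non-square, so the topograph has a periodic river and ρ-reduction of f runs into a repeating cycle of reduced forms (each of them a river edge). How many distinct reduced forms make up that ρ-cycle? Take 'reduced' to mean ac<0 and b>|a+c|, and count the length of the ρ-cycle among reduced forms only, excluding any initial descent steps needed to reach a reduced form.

D = 464, ⌊√D⌋ = 21
descent: ρ → (10,8,-10)  [lands on river]
river: ρ → (-10,12,8)
river: ρ → (8,20,-2)
river: ρ → (-2,20,8)
river: ρ → (8,12,-10)
river: ρ → (-10,8,10)
river: ρ → (10,12,-8)
river: ρ → (-8,20,2)
river: ρ → (2,20,-8)
river: ρ → (-8,12,10)
ρ-cycle length = 10 (tail of 1 descent step not counted)

10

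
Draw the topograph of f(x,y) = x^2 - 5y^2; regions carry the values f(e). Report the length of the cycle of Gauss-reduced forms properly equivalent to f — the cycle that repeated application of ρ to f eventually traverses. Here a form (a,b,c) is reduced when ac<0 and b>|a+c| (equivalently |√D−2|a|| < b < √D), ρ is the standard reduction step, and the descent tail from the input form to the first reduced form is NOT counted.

D = 20, ⌊√D⌋ = 4
descent: ρ → (-5,0,1)
descent: ρ → (1,4,-1)  [lands on river]
river: ρ → (-1,4,1)
ρ-cycle length = 2 (tail of 2 descent steps not counted)

2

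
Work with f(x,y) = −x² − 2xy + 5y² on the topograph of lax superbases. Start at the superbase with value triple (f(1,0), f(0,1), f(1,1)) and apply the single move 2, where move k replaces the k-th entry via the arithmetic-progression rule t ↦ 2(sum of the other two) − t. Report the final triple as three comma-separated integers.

start (-1,5,2) = (f(1,0),f(0,1),f(1,1))
replace slot 2: 2·((-1)+2) − 5 = -3 → (-1,-3,2)

-1,-3,2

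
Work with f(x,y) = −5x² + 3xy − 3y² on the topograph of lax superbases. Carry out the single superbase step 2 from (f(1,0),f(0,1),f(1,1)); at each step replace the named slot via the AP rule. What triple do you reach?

start (-5,-3,-5) = (f(1,0),f(0,1),f(1,1))
replace slot 2: 2·((-5)+(-5)) − (-3) = -17 → (-5,-17,-5)

-5,-17,-5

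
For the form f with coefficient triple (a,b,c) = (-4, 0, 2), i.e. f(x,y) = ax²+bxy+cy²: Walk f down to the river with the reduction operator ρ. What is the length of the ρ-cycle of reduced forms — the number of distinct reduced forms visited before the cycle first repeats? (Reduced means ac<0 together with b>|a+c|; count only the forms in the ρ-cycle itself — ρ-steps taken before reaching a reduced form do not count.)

D = 32, ⌊√D⌋ = 5
descent: ρ → (2,4,-2)  [lands on river]
river: ρ → (-2,4,2)
ρ-cycle length = 2 (tail of 1 descent step not counted)

2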